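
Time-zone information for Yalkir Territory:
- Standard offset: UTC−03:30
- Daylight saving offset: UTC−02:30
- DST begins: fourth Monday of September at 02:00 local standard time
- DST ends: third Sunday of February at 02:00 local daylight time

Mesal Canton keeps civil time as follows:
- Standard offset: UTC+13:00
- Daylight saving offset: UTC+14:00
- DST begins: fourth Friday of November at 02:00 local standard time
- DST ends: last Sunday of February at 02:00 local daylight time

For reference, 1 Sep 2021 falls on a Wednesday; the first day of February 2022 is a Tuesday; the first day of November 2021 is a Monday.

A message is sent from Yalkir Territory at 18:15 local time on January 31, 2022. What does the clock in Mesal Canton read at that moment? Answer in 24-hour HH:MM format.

10:45

1 September 2021 is a Wednesday, so the first Monday is September 6 and the fourth is September 27.
1 February 2022 is a Tuesday, so the first Sunday is February 6 and the third is February 20.
January 31, 2022 lies within the daylight-saving period (27 September 2021 – 20 February 2022), so Yalkir Territory is on daylight time, UTC−02:30.
18:15 Yalkir Territory + 2h30m = 20:45 UTC.
1 November 2021 is a Monday, so the first Friday is November 5 and the fourth is November 26.
1 February 2022 is a Tuesday, so Sundays fall on 6, 13, 20, 27; the last is February 27.
At the standard offset (UTC+13:00), 20:45 UTC + 13h = 09:45 Mesal Canton standard time (rolling into the next day, 1 February 2022).
The standard-time date in Mesal Canton, February 1, 2022, falls between 26 November 2021 and 27 February 2022, so daylight saving is in effect and Mesal Canton is at UTC+14:00.
20:45 UTC + 14h = 10:45 Mesal Canton (rolling into the next day, 1 February 2022).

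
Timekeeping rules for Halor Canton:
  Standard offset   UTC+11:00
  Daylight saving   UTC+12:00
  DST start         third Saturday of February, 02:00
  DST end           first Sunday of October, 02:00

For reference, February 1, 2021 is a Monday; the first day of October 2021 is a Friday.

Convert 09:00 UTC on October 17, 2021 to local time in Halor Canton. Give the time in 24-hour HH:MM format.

20:00

1 February 2021 is a Monday, so the first Saturday is February 6 and the third is February 20.
1 October 2021 is a Friday, so the first Sunday is October 3.
At the standard offset (UTC+11:00), 09:00 UTC + 11h = 20:00 Halor Canton standard time.
The standard-time date in Halor Canton, October 17, 2021, does not fall between 20 February and 3 October, so daylight saving is not in effect and Halor Canton is at UTC+11:00.
09:00 UTC + 11h = 20:00 local.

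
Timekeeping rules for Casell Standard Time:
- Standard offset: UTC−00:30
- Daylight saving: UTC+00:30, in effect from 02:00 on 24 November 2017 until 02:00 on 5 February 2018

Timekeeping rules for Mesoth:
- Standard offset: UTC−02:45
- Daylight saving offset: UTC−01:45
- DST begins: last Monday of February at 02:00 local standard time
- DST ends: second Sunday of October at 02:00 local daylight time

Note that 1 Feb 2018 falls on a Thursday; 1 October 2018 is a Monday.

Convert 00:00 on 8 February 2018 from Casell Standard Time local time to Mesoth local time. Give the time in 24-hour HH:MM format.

8 February 2018 is outside the daylight-saving period (24 November 2017 – 5 February 2018), so Casell Standard Time is on standard time, UTC−00:30.
00:00 Casell Standard Time + 0h30m = 00:30 UTC.
1 February 2018 is a Thursday, so Mondays fall on 5, 12, 19, 26; the last is February 26.
1 October 2018 is a Monday, so the first Sunday is October 7 and the second is October 14.
At the standard offset (UTC−02:45), 00:30 UTC − 2h45m = 21:45 Mesoth standard time (rolling into the previous day, 7 February 2018).
Daylight saving runs 26 February – 14 October; the standard-time date in Mesoth, 7 February 2018, is outside that window, so Mesoth is on standard time at UTC−02:45.
00:30 UTC − 2h45m = 21:45 Mesoth (rolling into the previous day, 7 February 2018).

21:45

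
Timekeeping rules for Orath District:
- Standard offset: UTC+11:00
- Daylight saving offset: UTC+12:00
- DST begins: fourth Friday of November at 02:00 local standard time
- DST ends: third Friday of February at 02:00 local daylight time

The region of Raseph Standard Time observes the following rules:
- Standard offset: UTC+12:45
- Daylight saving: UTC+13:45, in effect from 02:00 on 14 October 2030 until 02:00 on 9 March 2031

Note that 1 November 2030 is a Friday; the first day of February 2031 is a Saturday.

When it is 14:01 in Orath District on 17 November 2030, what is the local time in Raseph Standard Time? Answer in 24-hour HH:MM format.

1 November 2030 is a Friday, so the first Friday is November 1 and the fourth is November 22.
1 February 2031 is a Saturday, so the first Friday is February 7 and the third is February 21.
17 November 2030 is outside the daylight-saving period (22 November 2030 – 21 February 2031), so Orath District is on standard time, UTC+11:00.
14:01 Orath District − 11h = 03:01 UTC.
At the standard offset (UTC+12:45), 03:01 UTC + 12h45m = 15:46 Raseph Standard Time standard time.
Daylight saving runs 14 October 2030 – 9 March 2031; the standard-time date in Raseph Standard Time, 17 November 2030, is inside that window, so Raseph Standard Time is at UTC+13:45.
03:01 UTC + 13h45m = 16:46 Raseph Standard Time.

16:46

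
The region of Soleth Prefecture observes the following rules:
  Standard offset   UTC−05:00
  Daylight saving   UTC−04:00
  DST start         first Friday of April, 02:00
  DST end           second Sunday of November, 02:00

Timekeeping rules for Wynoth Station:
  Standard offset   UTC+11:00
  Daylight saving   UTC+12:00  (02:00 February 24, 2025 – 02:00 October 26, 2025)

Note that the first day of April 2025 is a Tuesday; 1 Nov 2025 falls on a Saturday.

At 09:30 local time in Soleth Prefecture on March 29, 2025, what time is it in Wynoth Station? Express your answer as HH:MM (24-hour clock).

1 April 2025 is a Tuesday, so the first Friday is April 4.
1 November 2025 is a Saturday, so the first Sunday is November 2 and the second is November 9.
March 29, 2025 does not fall between 4 April and 9 November, so daylight saving is not in effect and Soleth Prefecture is at UTC−05:00.
09:30 Soleth Prefecture + 5h = 14:30 UTC.
At the standard offset (UTC+11:00), 14:30 UTC + 11h = 01:30 Wynoth Station standard time (rolling into the next day, 30 March 2025).
The standard-time date in Wynoth Station, March 30, 2025, lies within the daylight-saving period (24 February – 26 October), so Wynoth Station is on daylight time, UTC+12:00.
14:30 UTC + 12h = 02:30 Wynoth Station (rolling into the next day, 30 March 2025).

02:30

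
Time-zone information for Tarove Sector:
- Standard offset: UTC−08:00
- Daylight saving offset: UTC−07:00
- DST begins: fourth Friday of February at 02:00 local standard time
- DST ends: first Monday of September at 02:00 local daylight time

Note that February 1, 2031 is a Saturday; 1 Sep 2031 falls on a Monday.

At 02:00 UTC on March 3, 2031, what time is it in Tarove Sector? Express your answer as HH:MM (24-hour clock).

19:00

1 February 2031 is a Saturday, so the first Friday is February 7 and the fourth is February 28.
1 September 2031 is a Monday, so the first Monday is September 1.
At the standard offset (UTC−08:00), 02:00 UTC − 8h = 18:00 Tarove Sector standard time (rolling into the previous day, 2 March 2031).
The standard-time date in Tarove Sector, March 2, 2031, falls between 28 February and 1 September, so daylight saving is in effect and Tarove Sector is at UTC−07:00.
02:00 UTC − 7h = 19:00 local (rolling into the previous day, 2 March 2031).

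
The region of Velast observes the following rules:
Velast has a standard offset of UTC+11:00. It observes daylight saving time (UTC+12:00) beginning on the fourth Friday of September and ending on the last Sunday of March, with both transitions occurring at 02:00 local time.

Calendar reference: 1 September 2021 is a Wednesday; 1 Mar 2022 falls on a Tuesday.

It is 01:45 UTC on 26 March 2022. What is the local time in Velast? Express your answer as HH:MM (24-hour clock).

1 September 2021 is a Wednesday, so the first Friday is September 3 and the fourth is September 24.
1 March 2022 is a Tuesday, so Sundays fall on 6, 13, 20, 27; the last is March 27.
At the standard offset (UTC+11:00), 01:45 UTC + 11h = 12:45 Velast standard time.
The standard-time date in Velast, 26 March 2022, falls between 24 September 2021 and 27 March 2022, so daylight saving is in effect and Velast is at UTC+12:00.
01:45 UTC + 12h = 13:45 local.

13:45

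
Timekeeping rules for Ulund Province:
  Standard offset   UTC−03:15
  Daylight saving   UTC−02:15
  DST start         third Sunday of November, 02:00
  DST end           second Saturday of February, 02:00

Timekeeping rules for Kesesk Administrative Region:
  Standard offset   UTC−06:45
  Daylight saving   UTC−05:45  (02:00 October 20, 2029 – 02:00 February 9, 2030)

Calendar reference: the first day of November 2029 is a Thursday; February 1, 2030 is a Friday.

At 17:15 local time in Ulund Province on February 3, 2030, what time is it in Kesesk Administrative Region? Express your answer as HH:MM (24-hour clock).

13:45

1 November 2029 is a Thursday, so the first Sunday is November 4 and the third is November 18.
1 February 2030 is a Friday, so the first Saturday is February 2 and the second is February 9.
Daylight saving runs 18 November 2029 – 9 February 2030; February 3, 2030 is inside that window, so Ulund Province is at UTC−02:15.
17:15 Ulund Province + 2h15m = 19:30 UTC.
At the standard offset (UTC−06:45), 19:30 UTC − 6h45m = 12:45 Kesesk Administrative Region standard time.
Daylight saving runs 20 October 2029 – 9 February 2030; the standard-time date in Kesesk Administrative Region, February 3, 2030, is inside that window, so Kesesk Administrative Region is at UTC−05:45.
19:30 UTC − 5h45m = 13:45 Kesesk Administrative Region.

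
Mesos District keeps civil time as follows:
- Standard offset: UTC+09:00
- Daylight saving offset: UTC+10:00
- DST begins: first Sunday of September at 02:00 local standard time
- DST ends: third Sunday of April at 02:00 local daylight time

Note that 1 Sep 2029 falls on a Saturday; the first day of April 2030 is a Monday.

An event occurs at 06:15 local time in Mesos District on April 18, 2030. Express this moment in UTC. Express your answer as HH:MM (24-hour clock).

20:15

1 September 2029 is a Saturday, so the first Sunday is September 2.
1 April 2030 is a Monday, so the first Sunday is April 7 and the third is April 21.
April 18, 2030 lies within the daylight-saving period (2 September 2029 – 21 April 2030), so Mesos District is on daylight time, UTC+10:00.
06:15 local − 10h = 20:15 UTC (rolling into the previous day, 17 April 2030).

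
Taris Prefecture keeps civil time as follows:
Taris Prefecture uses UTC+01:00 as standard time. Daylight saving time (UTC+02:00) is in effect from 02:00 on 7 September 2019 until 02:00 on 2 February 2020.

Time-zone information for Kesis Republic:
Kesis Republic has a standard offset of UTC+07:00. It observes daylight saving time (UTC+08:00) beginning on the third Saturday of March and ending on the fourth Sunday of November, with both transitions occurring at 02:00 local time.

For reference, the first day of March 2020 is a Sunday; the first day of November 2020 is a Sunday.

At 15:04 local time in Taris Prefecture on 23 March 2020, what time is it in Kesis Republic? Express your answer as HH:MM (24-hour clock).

22:04

23 March 2020 does not fall between 7 September 2019 and 2 February 2020, so daylight saving is not in effect and Taris Prefecture is at UTC+01:00.
15:04 Taris Prefecture − 1h = 14:04 UTC.
1 March 2020 is a Sunday, so the first Saturday is March 7 and the third is March 21.
1 November 2020 is a Sunday, so the first Sunday is November 1 and the fourth is November 22.
At the standard offset (UTC+07:00), 14:04 UTC + 7h = 21:04 Kesis Republic standard time.
Daylight saving runs 21 March – 22 November; the standard-time date in Kesis Republic, 23 March 2020, is inside that window, so Kesis Republic is at UTC+08:00.
14:04 UTC + 8h = 22:04 Kesis Republic.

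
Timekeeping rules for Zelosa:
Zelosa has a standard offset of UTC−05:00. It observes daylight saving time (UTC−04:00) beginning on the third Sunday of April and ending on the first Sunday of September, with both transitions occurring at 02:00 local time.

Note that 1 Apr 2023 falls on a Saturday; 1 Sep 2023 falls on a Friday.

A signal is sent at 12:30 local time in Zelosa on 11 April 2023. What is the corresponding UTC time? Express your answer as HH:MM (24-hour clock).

1 April 2023 is a Saturday, so the first Sunday is April 2 and the third is April 16.
1 September 2023 is a Friday, so the first Sunday is September 3.
11 April 2023 does not fall between 16 April and 3 September, so daylight saving is not in effect and Zelosa is at UTC−05:00.
12:30 local + 5h = 17:30 UTC.

17:30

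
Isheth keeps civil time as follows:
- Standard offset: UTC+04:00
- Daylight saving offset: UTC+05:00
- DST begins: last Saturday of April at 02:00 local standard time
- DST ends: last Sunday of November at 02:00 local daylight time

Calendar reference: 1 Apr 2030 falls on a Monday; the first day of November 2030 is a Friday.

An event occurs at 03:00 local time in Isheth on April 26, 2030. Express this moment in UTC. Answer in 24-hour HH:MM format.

23:00

1 April 2030 is a Monday, so Saturdays fall on 6, 13, 20, 27; the last is April 27.
1 November 2030 is a Friday, so Sundays fall on 3, 10, 17, 24; the last is November 24.
April 26, 2030 is outside the daylight-saving period (27 April – 24 November), so Isheth is on standard time, UTC+04:00.
03:00 local − 4h = 23:00 UTC (rolling into the previous day, 25 April 2030).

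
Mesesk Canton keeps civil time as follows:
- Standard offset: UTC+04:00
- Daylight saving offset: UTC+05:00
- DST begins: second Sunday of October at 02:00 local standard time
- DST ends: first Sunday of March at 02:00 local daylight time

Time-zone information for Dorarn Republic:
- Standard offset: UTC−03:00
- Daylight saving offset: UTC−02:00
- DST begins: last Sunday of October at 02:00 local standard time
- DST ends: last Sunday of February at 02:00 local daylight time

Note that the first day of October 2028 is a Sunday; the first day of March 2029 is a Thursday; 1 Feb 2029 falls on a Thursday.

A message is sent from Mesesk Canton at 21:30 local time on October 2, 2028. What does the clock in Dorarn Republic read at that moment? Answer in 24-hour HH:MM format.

1 October 2028 is a Sunday, so the first Sunday is October 1 and the second is October 8.
1 March 2029 is a Thursday, so the first Sunday is March 4.
October 2, 2028 does not fall between 8 October 2028 and 4 March 2029, so daylight saving is not in effect and Mesesk Canton is at UTC+04:00.
21:30 Mesesk Canton − 4h = 17:30 UTC.
1 October 2028 is a Sunday, so Sundays fall on 1, 8, 15, 22, 29; the last is October 29.
1 February 2029 is a Thursday, so Sundays fall on 4, 11, 18, 25; the last is February 25.
At the standard offset (UTC−03:00), 17:30 UTC − 3h = 14:30 Dorarn Republic standard time.
The standard-time date in Dorarn Republic, October 2, 2028, is outside the daylight-saving period (29 October 2028 – 25 February 2029), so Dorarn Republic is on standard time, UTC−03:00.
17:30 UTC − 3h = 14:30 Dorarn Republic.

14:30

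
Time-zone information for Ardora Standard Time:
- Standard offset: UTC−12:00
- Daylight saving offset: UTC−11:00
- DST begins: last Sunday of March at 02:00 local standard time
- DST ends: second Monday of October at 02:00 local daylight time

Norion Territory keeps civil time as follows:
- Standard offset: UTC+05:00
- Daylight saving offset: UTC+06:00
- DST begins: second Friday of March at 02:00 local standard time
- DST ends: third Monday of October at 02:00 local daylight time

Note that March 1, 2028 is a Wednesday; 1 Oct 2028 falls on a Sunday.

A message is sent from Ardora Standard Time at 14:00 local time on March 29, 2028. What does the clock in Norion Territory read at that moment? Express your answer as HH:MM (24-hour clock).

07:00

1 March 2028 is a Wednesday, so Sundays fall on 5, 12, 19, 26; the last is March 26.
1 October 2028 is a Sunday, so the first Monday is October 2 and the second is October 9.
March 29, 2028 falls between 26 March and 9 October, so daylight saving is in effect and Ardora Standard Time is at UTC−11:00.
14:00 Ardora Standard Time + 11h = 01:00 UTC (rolling into the next day, 30 March 2028).
1 March 2028 is a Wednesday, so the first Friday is March 3 and the second is March 10.
1 October 2028 is a Sunday, so the first Monday is October 2 and the third is October 16.
At the standard offset (UTC+05:00), 01:00 UTC + 5h = 06:00 Norion Territory standard time.
Daylight saving runs 10 March – 16 October; the standard-time date in Norion Territory, March 30, 2028, is inside that window, so Norion Territory is at UTC+06:00.
01:00 UTC + 6h = 07:00 Norion Territory.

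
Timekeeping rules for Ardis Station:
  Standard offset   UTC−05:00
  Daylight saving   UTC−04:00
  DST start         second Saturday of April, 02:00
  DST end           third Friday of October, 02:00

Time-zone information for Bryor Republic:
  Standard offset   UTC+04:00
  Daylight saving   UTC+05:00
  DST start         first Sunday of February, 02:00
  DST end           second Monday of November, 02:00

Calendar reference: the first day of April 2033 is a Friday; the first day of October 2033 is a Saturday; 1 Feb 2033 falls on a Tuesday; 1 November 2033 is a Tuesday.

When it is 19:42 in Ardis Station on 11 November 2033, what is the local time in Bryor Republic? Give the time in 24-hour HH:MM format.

05:42

1 April 2033 is a Friday, so the first Saturday is April 2 and the second is April 9.
1 October 2033 is a Saturday, so the first Friday is October 7 and the third is October 21.
Daylight saving runs 9 April – 21 October; 11 November 2033 is outside that window, so Ardis Station is on standard time at UTC−05:00.
19:42 Ardis Station + 5h = 00:42 UTC (rolling into the next day, 12 November 2033).
1 February 2033 is a Tuesday, so the first Sunday is February 6.
1 November 2033 is a Tuesday, so the first Monday is November 7 and the second is November 14.
At the standard offset (UTC+04:00), 00:42 UTC + 4h = 04:42 Bryor Republic standard time.
Daylight saving runs 6 February – 14 November; the standard-time date in Bryor Republic, 12 November 2033, is inside that window, so Bryor Republic is at UTC+05:00.
00:42 UTC + 5h = 05:42 Bryor Republic.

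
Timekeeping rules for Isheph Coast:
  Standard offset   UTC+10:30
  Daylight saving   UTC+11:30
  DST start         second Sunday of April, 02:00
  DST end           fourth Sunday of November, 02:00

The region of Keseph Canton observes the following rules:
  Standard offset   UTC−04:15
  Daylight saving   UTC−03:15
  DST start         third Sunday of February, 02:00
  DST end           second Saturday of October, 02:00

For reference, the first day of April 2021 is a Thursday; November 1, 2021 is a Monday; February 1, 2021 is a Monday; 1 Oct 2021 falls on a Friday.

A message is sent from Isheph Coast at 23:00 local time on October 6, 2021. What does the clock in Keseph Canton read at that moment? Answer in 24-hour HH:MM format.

08:15

1 April 2021 is a Thursday, so the first Sunday is April 4 and the second is April 11.
1 November 2021 is a Monday, so the first Sunday is November 7 and the fourth is November 28.
October 6, 2021 lies within the daylight-saving period (11 April – 28 November), so Isheph Coast is on daylight time, UTC+11:30.
23:00 Isheph Coast − 11h30m = 11:30 UTC.
1 February 2021 is a Monday, so the first Sunday is February 7 and the third is February 21.
1 October 2021 is a Friday, so the first Saturday is October 2 and the second is October 9.
At the standard offset (UTC−04:15), 11:30 UTC − 4h15m = 07:15 Keseph Canton standard time.
The standard-time date in Keseph Canton, October 6, 2021, falls between 21 February and 9 October, so daylight saving is in effect and Keseph Canton is at UTC−03:15.
11:30 UTC − 3h15m = 08:15 Keseph Canton.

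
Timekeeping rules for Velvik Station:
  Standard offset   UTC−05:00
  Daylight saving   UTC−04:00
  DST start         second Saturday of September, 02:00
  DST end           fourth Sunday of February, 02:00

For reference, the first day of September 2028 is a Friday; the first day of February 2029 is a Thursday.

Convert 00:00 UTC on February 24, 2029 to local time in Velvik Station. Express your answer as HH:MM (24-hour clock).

20:00

1 September 2028 is a Friday, so the first Saturday is September 2 and the second is September 9.
1 February 2029 is a Thursday, so the first Sunday is February 4 and the fourth is February 25.
At the standard offset (UTC−05:00), 00:00 UTC − 5h = 19:00 Velvik Station standard time (rolling into the previous day, 23 February 2029).
The standard-time date in Velvik Station, February 23, 2029, falls between 9 September 2028 and 25 February 2029, so daylight saving is in effect and Velvik Station is at UTC−04:00.
00:00 UTC − 4h = 20:00 local (rolling into the previous day, 23 February 2029).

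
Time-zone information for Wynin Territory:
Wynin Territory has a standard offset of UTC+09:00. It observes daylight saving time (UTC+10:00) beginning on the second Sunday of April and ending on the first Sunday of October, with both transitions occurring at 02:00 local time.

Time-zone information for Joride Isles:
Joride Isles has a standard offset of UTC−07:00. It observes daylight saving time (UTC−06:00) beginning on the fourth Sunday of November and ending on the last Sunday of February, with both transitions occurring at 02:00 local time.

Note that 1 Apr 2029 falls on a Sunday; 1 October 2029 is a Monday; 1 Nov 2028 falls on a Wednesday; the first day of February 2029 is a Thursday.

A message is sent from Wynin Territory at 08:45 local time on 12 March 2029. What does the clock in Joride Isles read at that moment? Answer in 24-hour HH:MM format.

1 April 2029 is a Sunday, so the first Sunday is April 1 and the second is April 8.
1 October 2029 is a Monday, so the first Sunday is October 7.
12 March 2029 does not fall between 8 April and 7 October, so daylight saving is not in effect and Wynin Territory is at UTC+09:00.
08:45 Wynin Territory − 9h = 23:45 UTC (rolling into the previous day, 11 March 2029).
1 November 2028 is a Wednesday, so the first Sunday is November 5 and the fourth is November 26.
1 February 2029 is a Thursday, so Sundays fall on 4, 11, 18, 25; the last is February 25.
At the standard offset (UTC−07:00), 23:45 UTC − 7h = 16:45 Joride Isles standard time.
Daylight saving runs 26 November 2028 – 25 February 2029; the standard-time date in Joride Isles, 11 March 2029, is outside that window, so Joride Isles is on standard time at UTC−07:00.
23:45 UTC − 7h = 16:45 Joride Isles.

16:45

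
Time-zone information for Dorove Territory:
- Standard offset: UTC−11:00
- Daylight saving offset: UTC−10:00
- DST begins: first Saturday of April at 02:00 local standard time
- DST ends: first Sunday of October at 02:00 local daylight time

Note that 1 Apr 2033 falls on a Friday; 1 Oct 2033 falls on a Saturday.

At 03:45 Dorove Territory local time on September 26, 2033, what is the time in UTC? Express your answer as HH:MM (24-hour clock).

1 April 2033 is a Friday, so the first Saturday is April 2.
1 October 2033 is a Saturday, so the first Sunday is October 2.
Daylight saving runs 2 April – 2 October; September 26, 2033 is inside that window, so Dorove Territory is at UTC−10:00.
03:45 local + 10h = 13:45 UTC.

13:45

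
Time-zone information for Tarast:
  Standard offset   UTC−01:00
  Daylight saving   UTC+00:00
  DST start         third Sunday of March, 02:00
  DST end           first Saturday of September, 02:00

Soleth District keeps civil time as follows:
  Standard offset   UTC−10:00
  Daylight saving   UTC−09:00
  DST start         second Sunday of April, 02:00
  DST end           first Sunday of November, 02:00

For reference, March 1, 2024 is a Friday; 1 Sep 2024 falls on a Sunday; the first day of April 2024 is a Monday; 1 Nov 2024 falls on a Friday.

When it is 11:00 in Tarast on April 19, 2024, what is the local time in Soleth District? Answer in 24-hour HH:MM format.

1 March 2024 is a Friday, so the first Sunday is March 3 and the third is March 17.
1 September 2024 is a Sunday, so the first Saturday is September 7.
Daylight saving runs 17 March – 7 September; April 19, 2024 is inside that window, so Tarast is at UTC+00:00.
11:00 Tarast − 0h = 11:00 UTC.
1 April 2024 is a Monday, so the first Sunday is April 7 and the second is April 14.
1 November 2024 is a Friday, so the first Sunday is November 3.
At the standard offset (UTC−10:00), 11:00 UTC − 10h = 01:00 Soleth District standard time.
The standard-time date in Soleth District, April 19, 2024, lies within the daylight-saving period (14 April – 3 November), so Soleth District is on daylight time, UTC−09:00.
11:00 UTC − 9h = 02:00 Soleth District.

02:00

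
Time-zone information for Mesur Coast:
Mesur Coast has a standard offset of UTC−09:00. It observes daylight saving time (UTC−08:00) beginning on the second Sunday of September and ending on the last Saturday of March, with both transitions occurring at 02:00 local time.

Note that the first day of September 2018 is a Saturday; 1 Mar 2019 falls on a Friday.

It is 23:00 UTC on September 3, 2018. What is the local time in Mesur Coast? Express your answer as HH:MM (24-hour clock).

1 September 2018 is a Saturday, so the first Sunday is September 2 and the second is September 9.
1 March 2019 is a Friday, so Saturdays fall on 2, 9, 16, 23, 30; the last is March 30.
At the standard offset (UTC−09:00), 23:00 UTC − 9h = 14:00 Mesur Coast standard time.
The standard-time date in Mesur Coast, September 3, 2018, is outside the daylight-saving period (9 September 2018 – 30 March 2019), so Mesur Coast is on standard time, UTC−09:00.
23:00 UTC − 9h = 14:00 local.

14:00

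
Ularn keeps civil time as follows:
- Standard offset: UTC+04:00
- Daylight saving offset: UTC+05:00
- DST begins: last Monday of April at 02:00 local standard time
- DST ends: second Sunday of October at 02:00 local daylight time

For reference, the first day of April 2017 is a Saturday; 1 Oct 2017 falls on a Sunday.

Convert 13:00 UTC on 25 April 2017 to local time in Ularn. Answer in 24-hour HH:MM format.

1 April 2017 is a Saturday, so Mondays fall on 3, 10, 17, 24; the last is April 24.
1 October 2017 is a Sunday, so the first Sunday is October 1 and the second is October 8.
At the standard offset (UTC+04:00), 13:00 UTC + 4h = 17:00 Ularn standard time.
The standard-time date in Ularn, 25 April 2017, lies within the daylight-saving period (24 April – 8 October), so Ularn is on daylight time, UTC+05:00.
13:00 UTC + 5h = 18:00 local.

18:00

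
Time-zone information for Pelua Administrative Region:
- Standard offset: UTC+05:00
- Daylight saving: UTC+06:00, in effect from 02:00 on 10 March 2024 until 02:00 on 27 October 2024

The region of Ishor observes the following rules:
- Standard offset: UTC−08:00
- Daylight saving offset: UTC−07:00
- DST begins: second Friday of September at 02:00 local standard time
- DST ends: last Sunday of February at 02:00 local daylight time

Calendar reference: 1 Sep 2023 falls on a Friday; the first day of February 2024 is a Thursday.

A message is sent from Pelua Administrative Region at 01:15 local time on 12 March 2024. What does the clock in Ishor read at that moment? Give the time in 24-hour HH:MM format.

11:15

Daylight saving runs 10 March – 27 October; 12 March 2024 is inside that window, so Pelua Administrative Region is at UTC+06:00.
01:15 Pelua Administrative Region − 6h = 19:15 UTC (rolling into the previous day, 11 March 2024).
1 September 2023 is a Friday, so the first Friday is September 1 and the second is September 8.
1 February 2024 is a Thursday, so Sundays fall on 4, 11, 18, 25; the last is February 25.
At the standard offset (UTC−08:00), 19:15 UTC − 8h = 11:15 Ishor standard time.
The standard-time date in Ishor, 11 March 2024, is outside the daylight-saving period (8 September 2023 – 25 February 2024), so Ishor is on standard time, UTC−08:00.
19:15 UTC − 8h = 11:15 Ishor.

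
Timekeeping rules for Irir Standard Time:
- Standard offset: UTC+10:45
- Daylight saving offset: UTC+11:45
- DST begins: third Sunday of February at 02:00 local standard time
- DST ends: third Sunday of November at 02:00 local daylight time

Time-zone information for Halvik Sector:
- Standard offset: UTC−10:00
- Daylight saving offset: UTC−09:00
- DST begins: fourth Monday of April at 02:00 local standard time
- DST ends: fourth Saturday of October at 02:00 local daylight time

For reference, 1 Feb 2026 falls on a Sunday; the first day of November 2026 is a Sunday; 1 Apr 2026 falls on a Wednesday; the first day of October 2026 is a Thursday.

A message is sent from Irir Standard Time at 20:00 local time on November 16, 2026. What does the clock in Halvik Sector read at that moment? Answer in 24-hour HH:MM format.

23:15

1 February 2026 is a Sunday, so the first Sunday is February 1 and the third is February 15.
1 November 2026 is a Sunday, so the first Sunday is November 1 and the third is November 15.
November 16, 2026 is outside the daylight-saving period (15 February – 15 November), so Irir Standard Time is on standard time, UTC+10:45.
20:00 Irir Standard Time − 10h45m = 09:15 UTC.
1 April 2026 is a Wednesday, so the first Monday is April 6 and the fourth is April 27.
1 October 2026 is a Thursday, so the first Saturday is October 3 and the fourth is October 24.
At the standard offset (UTC−10:00), 09:15 UTC − 10h = 23:15 Halvik Sector standard time (rolling into the previous day, 15 November 2026).
Daylight saving runs 27 April – 24 October; the standard-time date in Halvik Sector, November 15, 2026, is outside that window, so Halvik Sector is on standard time at UTC−10:00.
09:15 UTC − 10h = 23:15 Halvik Sector (rolling into the previous day, 15 November 2026).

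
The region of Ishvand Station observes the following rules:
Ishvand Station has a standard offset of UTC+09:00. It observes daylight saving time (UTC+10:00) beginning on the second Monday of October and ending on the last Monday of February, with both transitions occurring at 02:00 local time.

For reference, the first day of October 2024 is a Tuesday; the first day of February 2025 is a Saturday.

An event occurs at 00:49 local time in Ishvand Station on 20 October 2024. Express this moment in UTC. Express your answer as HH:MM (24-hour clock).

14:49

1 October 2024 is a Tuesday, so the first Monday is October 7 and the second is October 14.
1 February 2025 is a Saturday, so Mondays fall on 3, 10, 17, 24; the last is February 24.
Daylight saving runs 14 October 2024 – 24 February 2025; 20 October 2024 is inside that window, so Ishvand Station is at UTC+10:00.
00:49 local − 10h = 14:49 UTC (rolling into the previous day, 19 October 2024).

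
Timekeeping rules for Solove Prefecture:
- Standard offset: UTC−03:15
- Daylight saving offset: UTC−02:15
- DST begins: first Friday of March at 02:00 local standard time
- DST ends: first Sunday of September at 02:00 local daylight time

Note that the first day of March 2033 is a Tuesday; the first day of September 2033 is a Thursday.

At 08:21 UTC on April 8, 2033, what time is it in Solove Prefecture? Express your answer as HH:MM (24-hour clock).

1 March 2033 is a Tuesday, so the first Friday is March 4.
1 September 2033 is a Thursday, so the first Sunday is September 4.
At the standard offset (UTC−03:15), 08:21 UTC − 3h15m = 05:06 Solove Prefecture standard time.
The standard-time date in Solove Prefecture, April 8, 2033, falls between 4 March and 4 September, so daylight saving is in effect and Solove Prefecture is at UTC−02:15.
08:21 UTC − 2h15m = 06:06 local.

06:06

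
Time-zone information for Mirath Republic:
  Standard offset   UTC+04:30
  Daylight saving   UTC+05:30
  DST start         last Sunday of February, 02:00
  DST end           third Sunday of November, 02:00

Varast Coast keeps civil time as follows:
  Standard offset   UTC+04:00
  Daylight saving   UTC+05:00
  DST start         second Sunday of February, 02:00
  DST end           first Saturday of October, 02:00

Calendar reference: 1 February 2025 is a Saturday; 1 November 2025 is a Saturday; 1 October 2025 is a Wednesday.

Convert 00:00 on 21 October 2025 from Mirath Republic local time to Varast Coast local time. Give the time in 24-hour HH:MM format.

22:30

1 February 2025 is a Saturday, so Sundays fall on 2, 9, 16, 23; the last is February 23.
1 November 2025 is a Saturday, so the first Sunday is November 2 and the third is November 16.
Daylight saving runs 23 February – 16 November; 21 October 2025 is inside that window, so Mirath Republic is at UTC+05:30.
00:00 Mirath Republic − 5h30m = 18:30 UTC (rolling into the previous day, 20 October 2025).
1 February 2025 is a Saturday, so the first Sunday is February 2 and the second is February 9.
1 October 2025 is a Wednesday, so the first Saturday is October 4.
At the standard offset (UTC+04:00), 18:30 UTC + 4h = 22:30 Varast Coast standard time.
Daylight saving runs 9 February – 4 October; the standard-time date in Varast Coast, 20 October 2025, is outside that window, so Varast Coast is on standard time at UTC+04:00.
18:30 UTC + 4h = 22:30 Varast Coast.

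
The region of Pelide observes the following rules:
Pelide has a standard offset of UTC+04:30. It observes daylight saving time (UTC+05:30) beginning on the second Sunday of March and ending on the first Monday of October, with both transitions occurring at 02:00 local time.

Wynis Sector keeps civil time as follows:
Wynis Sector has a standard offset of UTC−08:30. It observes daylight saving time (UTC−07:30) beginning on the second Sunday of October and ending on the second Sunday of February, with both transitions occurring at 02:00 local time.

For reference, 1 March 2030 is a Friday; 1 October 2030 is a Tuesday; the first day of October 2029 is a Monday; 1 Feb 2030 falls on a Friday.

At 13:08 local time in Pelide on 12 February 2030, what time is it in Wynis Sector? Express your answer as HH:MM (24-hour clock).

00:08

1 March 2030 is a Friday, so the first Sunday is March 3 and the second is March 10.
1 October 2030 is a Tuesday, so the first Monday is October 7.
Daylight saving runs 10 March – 7 October; 12 February 2030 is outside that window, so Pelide is on standard time at UTC+04:30.
13:08 Pelide − 4h30m = 08:38 UTC.
1 October 2029 is a Monday, so the first Sunday is October 7 and the second is October 14.
1 February 2030 is a Friday, so the first Sunday is February 3 and the second is February 10.
At the standard offset (UTC−08:30), 08:38 UTC − 8h30m = 00:08 Wynis Sector standard time.
Daylight saving runs 14 October 2029 – 10 February 2030; the standard-time date in Wynis Sector, 12 February 2030, is outside that window, so Wynis Sector is on standard time at UTC−08:30.
08:38 UTC − 8h30m = 00:08 Wynis Sector.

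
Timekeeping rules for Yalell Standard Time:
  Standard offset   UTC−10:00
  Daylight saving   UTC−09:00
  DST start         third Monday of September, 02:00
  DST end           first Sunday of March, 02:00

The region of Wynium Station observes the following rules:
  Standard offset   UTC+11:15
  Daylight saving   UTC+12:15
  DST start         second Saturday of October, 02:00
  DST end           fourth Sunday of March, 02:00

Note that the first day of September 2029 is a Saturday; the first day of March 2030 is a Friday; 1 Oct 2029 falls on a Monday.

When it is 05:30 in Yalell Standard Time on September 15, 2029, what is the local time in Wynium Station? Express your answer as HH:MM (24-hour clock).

02:45

1 September 2029 is a Saturday, so the first Monday is September 3 and the third is September 17.
1 March 2030 is a Friday, so the first Sunday is March 3.
September 15, 2029 does not fall between 17 September 2029 and 3 March 2030, so daylight saving is not in effect and Yalell Standard Time is at UTC−10:00.
05:30 Yalell Standard Time + 10h = 15:30 UTC.
1 October 2029 is a Monday, so the first Saturday is October 6 and the second is October 13.
1 March 2030 is a Friday, so the first Sunday is March 3 and the fourth is March 24.
At the standard offset (UTC+11:15), 15:30 UTC + 11h15m = 02:45 Wynium Station standard time (rolling into the next day, 16 September 2029).
Daylight saving runs 13 October 2029 – 24 March 2030; the standard-time date in Wynium Station, September 16, 2029, is outside that window, so Wynium Station is on standard time at UTC+11:15.
15:30 UTC + 11h15m = 02:45 Wynium Station (rolling into the next day, 16 September 2029).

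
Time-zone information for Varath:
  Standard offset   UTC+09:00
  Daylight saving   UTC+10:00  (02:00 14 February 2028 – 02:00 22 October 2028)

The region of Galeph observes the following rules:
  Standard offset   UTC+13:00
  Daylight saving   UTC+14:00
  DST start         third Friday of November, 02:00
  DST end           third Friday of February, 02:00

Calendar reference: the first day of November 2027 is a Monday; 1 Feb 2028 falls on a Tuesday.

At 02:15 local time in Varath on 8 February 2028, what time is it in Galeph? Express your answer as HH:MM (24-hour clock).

07:15

8 February 2028 is outside the daylight-saving period (14 February – 22 October), so Varath is on standard time, UTC+09:00.
02:15 Varath − 9h = 17:15 UTC (rolling into the previous day, 7 February 2028).
1 November 2027 is a Monday, so the first Friday is November 5 and the third is November 19.
1 February 2028 is a Tuesday, so the first Friday is February 4 and the third is February 18.
At the standard offset (UTC+13:00), 17:15 UTC + 13h = 06:15 Galeph standard time (rolling into the next day, 8 February 2028).
The standard-time date in Galeph, 8 February 2028, lies within the daylight-saving period (19 November 2027 – 18 February 2028), so Galeph is on daylight time, UTC+14:00.
17:15 UTC + 14h = 07:15 Galeph (rolling into the next day, 8 February 2028).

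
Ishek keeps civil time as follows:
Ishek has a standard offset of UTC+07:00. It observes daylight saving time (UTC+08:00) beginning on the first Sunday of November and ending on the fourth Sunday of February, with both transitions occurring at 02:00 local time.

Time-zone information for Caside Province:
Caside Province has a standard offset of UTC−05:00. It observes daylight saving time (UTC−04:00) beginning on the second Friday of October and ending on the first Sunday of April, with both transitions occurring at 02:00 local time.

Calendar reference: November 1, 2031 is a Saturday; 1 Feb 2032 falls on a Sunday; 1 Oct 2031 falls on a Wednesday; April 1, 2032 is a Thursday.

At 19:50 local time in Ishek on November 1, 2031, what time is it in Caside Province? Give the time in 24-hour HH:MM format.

08:50

1 November 2031 is a Saturday, so the first Sunday is November 2.
1 February 2032 is a Sunday, so the first Sunday is February 1 and the fourth is February 22.
Daylight saving runs 2 November 2031 – 22 February 2032; November 1, 2031 is outside that window, so Ishek is on standard time at UTC+07:00.
19:50 Ishek − 7h = 12:50 UTC.
1 October 2031 is a Wednesday, so the first Friday is October 3 and the second is October 10.
1 April 2032 is a Thursday, so the first Sunday is April 4.
At the standard offset (UTC−05:00), 12:50 UTC − 5h = 07:50 Caside Province standard time.
The standard-time date in Caside Province, November 1, 2031, falls between 10 October 2031 and 4 April 2032, so daylight saving is in effect and Caside Province is at UTC−04:00.
12:50 UTC − 4h = 08:50 Caside Province.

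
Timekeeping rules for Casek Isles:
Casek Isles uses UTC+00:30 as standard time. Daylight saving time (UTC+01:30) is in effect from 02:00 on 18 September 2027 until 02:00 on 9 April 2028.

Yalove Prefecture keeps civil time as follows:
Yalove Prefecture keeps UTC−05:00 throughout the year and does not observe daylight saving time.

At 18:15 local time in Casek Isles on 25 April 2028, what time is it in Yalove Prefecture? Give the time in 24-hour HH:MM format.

25 April 2028 does not fall between 18 September 2027 and 9 April 2028, so daylight saving is not in effect and Casek Isles is at UTC+00:30.
18:15 Casek Isles − 0h30m = 17:45 UTC.
Yalove Prefecture has no daylight saving, so its offset is UTC−05:00 year-round.
17:45 UTC − 5h = 12:45 Yalove Prefecture.

12:45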